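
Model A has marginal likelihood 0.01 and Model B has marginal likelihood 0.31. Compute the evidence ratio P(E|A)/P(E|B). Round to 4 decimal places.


Evidence ratio = P(E|A) / P(E|B)
= 0.01 / 0.31
= 0.0323

0.0323


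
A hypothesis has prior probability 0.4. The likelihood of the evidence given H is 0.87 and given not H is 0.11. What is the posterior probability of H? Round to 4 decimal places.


Using Bayes' theorem:
P(E) = 0.4 * 0.87 + 0.6 * 0.11
P(E) = 0.414
P(H|E) = (0.4 * 0.87) / 0.414 = 0.8406

0.8406


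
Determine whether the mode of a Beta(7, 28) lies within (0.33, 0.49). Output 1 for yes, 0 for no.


First find the mode: (a-1)/(a+b-2) = 0.1818
Is 0.1818 in (0.33, 0.49)? 0

0


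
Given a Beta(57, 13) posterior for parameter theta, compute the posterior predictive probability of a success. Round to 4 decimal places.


For a Beta-Bernoulli model, the predictive probability is the mean:
P(success) = 57/(57+13) = 57/70 = 0.8143

0.8143


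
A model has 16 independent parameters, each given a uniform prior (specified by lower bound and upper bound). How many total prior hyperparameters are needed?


Each uniform prior needs 2 hyperparameters (lower bound and upper bound).
Total = 2 * 16 = 32

32


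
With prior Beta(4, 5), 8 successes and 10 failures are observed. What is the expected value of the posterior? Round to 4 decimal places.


Posterior = Beta(12, 15)
E[theta] = alpha/(alpha+beta)
= 12/27 = 0.4444

0.4444


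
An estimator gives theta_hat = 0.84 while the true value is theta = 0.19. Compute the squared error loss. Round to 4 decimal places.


The squared error loss is (theta_hat - theta)^2
= (0.84 - 0.19)^2
= (0.65)^2 = 0.4225

0.4225


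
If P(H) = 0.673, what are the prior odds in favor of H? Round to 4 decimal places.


Prior odds = P(H) / (1 - P(H))
= 0.673 / 0.327
= 2.0581

2.0581


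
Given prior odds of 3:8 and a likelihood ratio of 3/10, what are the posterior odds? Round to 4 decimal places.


Posterior odds = prior odds * LR
Prior odds = 3/8 = 0.375
LR = 3/10 = 0.3
Posterior odds = 0.375 * 0.3 = 0.1125

0.1125


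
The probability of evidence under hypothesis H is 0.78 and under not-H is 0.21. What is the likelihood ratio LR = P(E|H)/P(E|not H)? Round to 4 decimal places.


LR = 0.78 / 0.21
= 3.7143

3.7143


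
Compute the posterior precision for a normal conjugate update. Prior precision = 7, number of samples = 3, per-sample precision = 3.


tau_post = tau_0 + n * tau
= 7 + 3 * 3 = 16

16


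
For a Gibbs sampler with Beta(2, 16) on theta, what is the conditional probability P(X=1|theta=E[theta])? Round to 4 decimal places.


E[theta] = 2/(2+16) = 0.1111
P(X=1|theta) = theta = 0.1111

0.1111


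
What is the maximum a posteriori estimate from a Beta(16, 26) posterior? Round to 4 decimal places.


The MAP estimate equals the mode of the distribution.
Mode of Beta(a,b) = (a-1)/(a+b-2)
= 15/40
= 0.375

0.375


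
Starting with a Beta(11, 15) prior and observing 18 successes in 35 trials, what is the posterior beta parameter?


Posterior beta = prior beta + failures
Failures = 35 - 18 = 17
beta_post = 15 + 17 = 32

32


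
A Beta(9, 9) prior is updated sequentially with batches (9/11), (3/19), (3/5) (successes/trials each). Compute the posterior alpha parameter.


Sequential conjugate updating is equivalent to a single batch update.
Total successes across all batches = 15
alpha_posterior = alpha_prior + total_successes = 9 + 15
= 24

24


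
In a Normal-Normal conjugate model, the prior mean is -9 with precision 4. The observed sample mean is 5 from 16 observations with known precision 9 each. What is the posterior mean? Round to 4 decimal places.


Posterior precision = tau0 + n*tau = 4 + 16*9 = 148
Posterior mean = (tau0*mu0 + n*tau*xbar) / posterior_precision
= (4*-9 + 16*9*5) / 148
= 684 / 148 = 4.6216

4.6216


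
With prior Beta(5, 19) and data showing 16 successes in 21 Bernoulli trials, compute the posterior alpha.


Conjugate update: alpha_posterior = alpha_prior + k
= 5 + 16 = 21

21


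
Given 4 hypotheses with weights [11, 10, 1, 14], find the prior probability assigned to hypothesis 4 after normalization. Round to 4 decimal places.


To normalize, divide each weight by the sum of all weights.
Sum = 36
Prior(H4) = 14/36 = 0.3889

0.3889


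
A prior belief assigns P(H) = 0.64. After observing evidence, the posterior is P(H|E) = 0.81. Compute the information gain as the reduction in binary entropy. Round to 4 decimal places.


H(prior) = -0.64*log2(0.64) - 0.36*log2(0.36)
= 0.9427
H(post) = -0.81*log2(0.81) - 0.19*log2(0.19)
= 0.7015
IG = 0.9427 - 0.7015 = 0.2412

0.2412


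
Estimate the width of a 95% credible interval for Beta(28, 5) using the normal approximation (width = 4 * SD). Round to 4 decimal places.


For Beta(a,b): Var = ab/((a+b)^2(a+b+1))
Var = 0.0038, SD = 0.0615
Approximate 95% CI width = 4 * 0.0615 = 0.246

0.246


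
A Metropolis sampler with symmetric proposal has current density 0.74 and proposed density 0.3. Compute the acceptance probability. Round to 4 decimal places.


For symmetric proposals, acceptance = min(1, pi(x*)/pi(x))
= min(1, 0.3/0.74)
= min(1, 0.4054) = 0.4054

0.4054


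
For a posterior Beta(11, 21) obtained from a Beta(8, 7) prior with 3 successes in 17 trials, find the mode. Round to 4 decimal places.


Mode = (alpha - 1) / (alpha + beta - 2)
= 10 / 30
= 0.3333

0.3333


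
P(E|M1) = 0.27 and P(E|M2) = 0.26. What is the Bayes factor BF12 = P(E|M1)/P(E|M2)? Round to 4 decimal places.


Bayes factor BF12 = P(E|M1) / P(E|M2)
= 0.27 / 0.26
= 1.0385

1.0385


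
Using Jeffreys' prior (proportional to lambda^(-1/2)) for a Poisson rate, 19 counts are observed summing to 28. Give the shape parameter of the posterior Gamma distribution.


Conjugate update: Gamma(prior_shape + S, prior_rate + n).
Prior shape = 0.5, prior rate = 0.
Posterior shape = 0.5 + S = 0.5 + 28 = 28.5

28.5


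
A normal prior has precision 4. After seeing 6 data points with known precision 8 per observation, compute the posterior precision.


In the conjugate normal model, precisions add:
tau_posterior = tau_prior + n * tau_data
= 4 + 6*8 = 52

52


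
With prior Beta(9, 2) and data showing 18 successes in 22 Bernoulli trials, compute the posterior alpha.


Conjugate update: alpha_posterior = alpha_prior + k
= 9 + 18 = 27

27


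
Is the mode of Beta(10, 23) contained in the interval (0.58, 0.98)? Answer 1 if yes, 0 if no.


Mode = (a-1)/(a+b-2) = 9/31 = 0.2903
Interval: (0.58, 0.98)
Contains mode? 0

0


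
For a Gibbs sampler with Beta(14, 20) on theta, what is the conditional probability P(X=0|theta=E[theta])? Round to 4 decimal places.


E[theta] = 14/(14+20) = 0.4118
P(X=0|theta) = 1 - theta = 0.5882

0.5882


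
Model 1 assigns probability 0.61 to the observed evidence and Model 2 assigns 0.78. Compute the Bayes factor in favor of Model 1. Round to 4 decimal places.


BF = P(data|M1) / P(data|M2)
= 0.61 / 0.78 = 0.7821

0.7821


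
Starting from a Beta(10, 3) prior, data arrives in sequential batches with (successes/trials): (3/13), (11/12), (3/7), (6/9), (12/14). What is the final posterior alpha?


In sequential Bayesian updating, we sum all successes.
Total successes = 35
Final alpha = 10 + 35 = 45

45


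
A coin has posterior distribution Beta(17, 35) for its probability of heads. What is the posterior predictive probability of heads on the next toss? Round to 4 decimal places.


Posterior predictive = E[theta] = alpha/(alpha+beta)
= 17/52
= 0.3269

0.3269


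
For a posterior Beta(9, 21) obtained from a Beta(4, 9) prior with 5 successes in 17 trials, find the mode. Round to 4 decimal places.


Mode = (alpha - 1) / (alpha + beta - 2)
= 8 / 28
= 0.2857

0.2857


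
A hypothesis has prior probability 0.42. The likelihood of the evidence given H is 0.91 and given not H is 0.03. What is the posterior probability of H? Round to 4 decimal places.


Using Bayes' theorem:
P(E) = 0.42 * 0.91 + 0.58 * 0.03
P(E) = 0.3996
P(H|E) = (0.42 * 0.91) / 0.3996 = 0.9565

0.9565


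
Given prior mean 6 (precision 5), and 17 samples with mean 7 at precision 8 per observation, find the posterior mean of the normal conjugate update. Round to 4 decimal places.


The posterior mean is a precision-weighted average of prior and data.
Post. prec. = 5 + 136 = 141
Post. mean = (30 + 952)/141 = 982/141 = 6.9645

6.9645


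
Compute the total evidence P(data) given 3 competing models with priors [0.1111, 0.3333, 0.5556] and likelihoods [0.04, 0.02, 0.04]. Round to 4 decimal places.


Marginal likelihood = sum P(model_i) * P(data|model_i)
Model 1: 0.1111 * 0.04 = 0.0044
Model 2: 0.3333 * 0.02 = 0.0067
Model 3: 0.5556 * 0.04 = 0.0222
Total = 0.0333

0.0333


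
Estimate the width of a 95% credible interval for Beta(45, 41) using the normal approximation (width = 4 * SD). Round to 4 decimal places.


For Beta(a,b): Var = ab/((a+b)^2(a+b+1))
Var = 0.0029, SD = 0.0535
Approximate 95% CI width = 4 * 0.0535 = 0.2142

0.2142


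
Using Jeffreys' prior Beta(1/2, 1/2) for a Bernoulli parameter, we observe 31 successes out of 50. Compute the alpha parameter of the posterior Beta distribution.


Conjugate update: Beta(0.5 + k, 0.5 + n - k).
k = 31, n - k = 19
Posterior alpha = 0.5 + k = 0.5 + 31 = 31.5

31.5


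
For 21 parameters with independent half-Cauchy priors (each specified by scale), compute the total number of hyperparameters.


A half-Cauchy prior has 1 hyperparameter per parameter.
Total = 21 * 1 = 21

21


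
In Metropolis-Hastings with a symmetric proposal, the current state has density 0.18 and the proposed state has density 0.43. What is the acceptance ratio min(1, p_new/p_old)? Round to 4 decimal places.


Ratio = p_new / p_old = 0.43 / 0.18 = 2.3889
Acceptance = min(1, 2.3889) = 1.0

1.0


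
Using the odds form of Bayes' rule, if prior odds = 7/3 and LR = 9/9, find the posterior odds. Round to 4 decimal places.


Bayes' rule in odds form: posterior odds = prior odds * LR
= (7 * 9) / (3 * 9)
= 63/27 = 2.3333

2.3333


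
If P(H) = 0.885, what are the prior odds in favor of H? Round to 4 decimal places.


Prior odds = P(H) / (1 - P(H))
= 0.885 / 0.115
= 7.6957

7.6957


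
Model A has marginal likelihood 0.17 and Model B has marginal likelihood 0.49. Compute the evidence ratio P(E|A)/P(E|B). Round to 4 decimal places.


Evidence ratio = P(E|A) / P(E|B)
= 0.17 / 0.49
= 0.3469

0.3469


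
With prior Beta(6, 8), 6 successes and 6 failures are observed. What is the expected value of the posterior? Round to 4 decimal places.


Posterior = Beta(12, 14)
E[theta] = alpha/(alpha+beta)
= 12/26 = 0.4615

0.4615


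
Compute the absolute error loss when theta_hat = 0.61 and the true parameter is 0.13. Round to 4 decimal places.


L = |theta_hat - theta_true|
= |0.61 - 0.13| = 0.48

0.48


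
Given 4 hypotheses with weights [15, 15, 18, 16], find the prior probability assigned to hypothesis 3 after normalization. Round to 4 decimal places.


To normalize, divide each weight by the sum of all weights.
Sum = 64
Prior(H3) = 18/64 = 0.2812

0.2812


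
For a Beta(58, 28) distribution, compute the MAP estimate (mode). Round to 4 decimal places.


MAP = mode = (a-1)/(a+b-2)
= (58-1)/(58+28-2)
= 57/84 = 0.6786

0.6786


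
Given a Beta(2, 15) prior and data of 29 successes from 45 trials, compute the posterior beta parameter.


Number of failures = 45 - 29 = 16
Posterior beta = 15 + 16 = 31

31


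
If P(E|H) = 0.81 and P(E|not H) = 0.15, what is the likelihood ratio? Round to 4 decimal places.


Likelihood ratio = P(E|H) / P(E|not H)
= 0.81 / 0.15
= 5.4

5.4


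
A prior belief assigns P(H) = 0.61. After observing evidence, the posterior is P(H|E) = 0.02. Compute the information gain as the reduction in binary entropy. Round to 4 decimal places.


H(prior) = -0.61*log2(0.61) - 0.39*log2(0.39)
= 0.9648
H(post) = -0.02*log2(0.02) - 0.98*log2(0.98)
= 0.1414
IG = 0.9648 - 0.1414 = 0.8234

0.8234


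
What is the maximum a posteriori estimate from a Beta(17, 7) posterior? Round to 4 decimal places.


The MAP estimate equals the mode of the distribution.
Mode of Beta(a,b) = (a-1)/(a+b-2)
= 16/22
= 0.7273

0.7273


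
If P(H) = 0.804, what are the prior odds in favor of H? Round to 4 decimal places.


Prior odds = P(H) / (1 - P(H))
= 0.804 / 0.196
= 4.102

4.102


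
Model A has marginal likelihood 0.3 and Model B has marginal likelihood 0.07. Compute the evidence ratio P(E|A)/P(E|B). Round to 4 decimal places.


Evidence ratio = P(E|A) / P(E|B)
= 0.3 / 0.07
= 4.2857

4.2857


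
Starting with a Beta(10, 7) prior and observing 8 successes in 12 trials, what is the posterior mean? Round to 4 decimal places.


Posterior parameters: alpha = 10 + 8 = 18
beta = 7 + 4 = 11
Posterior mean = alpha / (alpha + beta) = 18 / 29
= 0.6207

0.6207


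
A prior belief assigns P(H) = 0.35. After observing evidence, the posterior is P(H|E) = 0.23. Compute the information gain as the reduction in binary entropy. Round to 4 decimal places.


H(prior) = -0.35*log2(0.35) - 0.65*log2(0.65)
= 0.9341
H(post) = -0.23*log2(0.23) - 0.77*log2(0.77)
= 0.778
IG = 0.9341 - 0.778 = 0.1561

0.1561


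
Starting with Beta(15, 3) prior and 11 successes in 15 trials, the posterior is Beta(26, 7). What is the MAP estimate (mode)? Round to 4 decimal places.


The mode of Beta(a, b) when a > 1 and b > 1 is (a-1)/(a+b-2)
= (26 - 1) / (26 + 7 - 2)
= 25 / 31
= 0.8065

0.8065


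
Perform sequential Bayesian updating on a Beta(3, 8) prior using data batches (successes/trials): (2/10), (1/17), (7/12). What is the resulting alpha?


Accumulate successes: 10
Posterior alpha = prior alpha + sum of successes
= 3 + 10 = 13

13


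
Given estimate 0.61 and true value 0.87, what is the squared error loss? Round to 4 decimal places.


Squared error = (estimate - true)^2
Difference = -0.26
Loss = -0.26^2 = 0.0676

0.0676


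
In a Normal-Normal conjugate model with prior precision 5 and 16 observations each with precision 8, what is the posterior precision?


Posterior precision = prior precision + n * observation precision
= 5 + 16 * 8
= 5 + 128 = 133

133


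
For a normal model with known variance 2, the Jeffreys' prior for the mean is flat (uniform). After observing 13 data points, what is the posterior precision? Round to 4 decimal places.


Jeffreys' prior for normal mean (known variance) is flat.
Prior precision = 0.
Posterior precision = prior_prec + n/sigma^2 = 0 + 13/2
= 6.5

6.5


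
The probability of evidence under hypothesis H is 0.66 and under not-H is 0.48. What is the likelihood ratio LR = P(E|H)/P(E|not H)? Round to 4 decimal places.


LR = 0.66 / 0.48
= 1.375

1.375


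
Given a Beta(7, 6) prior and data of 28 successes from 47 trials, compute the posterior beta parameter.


Number of failures = 47 - 28 = 19
Posterior beta = 6 + 19 = 25

25


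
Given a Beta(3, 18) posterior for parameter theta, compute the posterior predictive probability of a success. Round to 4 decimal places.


For a Beta-Bernoulli model, the predictive probability is the mean:
P(success) = 3/(3+18) = 3/21 = 0.1429

0.1429


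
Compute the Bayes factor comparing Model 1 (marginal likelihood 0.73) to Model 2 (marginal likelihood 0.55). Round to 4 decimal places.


BF12 = marginal likelihood of M1 / marginal likelihood of M2
= 0.73/0.55
= 1.3273

1.3273


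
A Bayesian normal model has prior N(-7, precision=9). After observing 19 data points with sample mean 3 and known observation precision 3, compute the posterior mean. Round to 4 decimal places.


Posterior mean = (prior_precision * prior_mean + n * data_precision * data_mean) / (prior_precision + n * data_precision)
Numerator = 9*-7 + 19*3*3 = 108
Denominator = 9 + 19*3 = 66
Posterior mean = 1.6364

1.6364


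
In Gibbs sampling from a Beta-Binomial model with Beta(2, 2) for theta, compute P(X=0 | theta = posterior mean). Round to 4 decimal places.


Posterior mean = alpha/(alpha+beta) = 2/4 = 0.5
P(X=0|theta=mean) = 1 - theta = 0.5

0.5


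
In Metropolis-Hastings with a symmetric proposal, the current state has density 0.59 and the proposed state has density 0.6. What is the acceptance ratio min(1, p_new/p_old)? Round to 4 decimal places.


Ratio = p_new / p_old = 0.6 / 0.59 = 1.0169
Acceptance = min(1, 1.0169) = 1.0

1.0


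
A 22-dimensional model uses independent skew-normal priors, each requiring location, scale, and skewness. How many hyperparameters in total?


Per parameter: 3 (location, scale, and skewness).
Total = 22 * 3 = 66

66


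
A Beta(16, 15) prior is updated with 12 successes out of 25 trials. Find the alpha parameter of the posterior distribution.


In the Beta-Binomial conjugate update:
alpha_post = alpha_prior + successes
= 16 + 12
= 28

28


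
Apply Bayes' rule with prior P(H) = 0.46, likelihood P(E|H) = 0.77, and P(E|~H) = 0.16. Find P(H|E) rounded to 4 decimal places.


Step 1: Compute marginal P(E) = P(E|H)P(H) + P(E|~H)P(~H)
= 0.77*0.46 + 0.16*0.54 = 0.4406
Step 2: P(H|E) = P(E|H)P(H)/P(E) = 0.3542/0.4406
= 0.8039

0.8039


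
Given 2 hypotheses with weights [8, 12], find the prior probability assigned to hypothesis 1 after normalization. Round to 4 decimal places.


To normalize, divide each weight by the sum of all weights.
Sum = 20
Prior(H1) = 8/20 = 0.4

0.4


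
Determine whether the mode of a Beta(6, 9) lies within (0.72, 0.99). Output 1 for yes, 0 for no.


First find the mode: (a-1)/(a+b-2) = 0.3846
Is 0.3846 in (0.72, 0.99)? 0

0


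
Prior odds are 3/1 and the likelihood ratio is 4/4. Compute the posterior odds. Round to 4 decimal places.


Posterior odds = prior odds * likelihood ratio
= (3/1) * (4/4)
= 12 / 4
= 3.0

3.0


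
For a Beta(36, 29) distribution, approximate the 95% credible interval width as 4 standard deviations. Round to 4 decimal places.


Variance of Beta(a,b) = ab / ((a+b)^2 * (a+b+1))
= 36*29 / ((65)^2 * 66)
= 0.0037
SD = sqrt(0.0037) = 0.0612
Width = 4 * SD = 0.2448

0.2448


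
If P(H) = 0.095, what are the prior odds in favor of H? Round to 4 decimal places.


Prior odds = P(H) / (1 - P(H))
= 0.095 / 0.905
= 0.105

0.105


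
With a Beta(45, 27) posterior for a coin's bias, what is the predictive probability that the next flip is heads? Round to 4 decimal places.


The predictive probability equals the posterior mean.
P(next = heads) = alpha / (alpha + beta)
= 45 / 72 = 0.625

0.625


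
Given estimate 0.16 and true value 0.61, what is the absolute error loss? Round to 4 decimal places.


Absolute error = |estimate - true|
= |-0.45| = 0.45

0.45


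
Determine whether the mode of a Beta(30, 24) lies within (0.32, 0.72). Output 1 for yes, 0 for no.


First find the mode: (a-1)/(a+b-2) = 0.5577
Is 0.5577 in (0.32, 0.72)? 1

1


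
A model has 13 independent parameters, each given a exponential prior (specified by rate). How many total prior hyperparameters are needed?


Each exponential prior needs 1 hyperparameter (rate).
Total = 1 * 13 = 13

13


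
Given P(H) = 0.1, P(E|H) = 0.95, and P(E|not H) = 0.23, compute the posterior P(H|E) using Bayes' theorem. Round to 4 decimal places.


By Bayes' theorem: P(H|E) = P(E|H)*P(H) / P(E)
P(E) = P(E|H)*P(H) + P(E|not H)*P(not H)
P(E) = 0.95*0.1 + 0.23*0.9 = 0.302
P(H|E) = 0.95*0.1 / 0.302 = 0.3146

0.3146


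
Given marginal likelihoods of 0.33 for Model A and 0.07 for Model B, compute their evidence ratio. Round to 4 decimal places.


Ratio = ML(A) / ML(B) = 0.33/0.07
= 4.7143

4.7143


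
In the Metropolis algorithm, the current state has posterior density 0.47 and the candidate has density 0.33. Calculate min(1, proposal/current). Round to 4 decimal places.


Ratio = 0.33/0.47 = 0.7021
Acceptance probability = min(1, 0.7021)
= 0.7021

0.7021


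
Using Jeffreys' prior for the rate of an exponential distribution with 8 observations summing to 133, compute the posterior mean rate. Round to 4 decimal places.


Jeffreys' prior leads to posterior Gamma(8, 133).
Mean = 8/133 = 0.0602

0.0602


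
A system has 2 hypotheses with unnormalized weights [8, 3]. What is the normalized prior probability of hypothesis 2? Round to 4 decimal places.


The normalized prior is the weight divided by the total.
Total weight = 11
P(H2) = 3 / 11 = 0.2727

0.2727


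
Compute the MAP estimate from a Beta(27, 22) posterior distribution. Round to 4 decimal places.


MAP = mode of Beta distribution
= (alpha - 1)/(alpha + beta - 2)
= (27-1)/(27+22-2)
= 26/47 = 0.5532

0.5532


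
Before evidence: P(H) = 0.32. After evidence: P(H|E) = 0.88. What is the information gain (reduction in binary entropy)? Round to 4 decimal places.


Prior entropy = 0.9044
Posterior entropy = 0.5294
Information gain = 0.9044 - 0.5294 = 0.375

0.375


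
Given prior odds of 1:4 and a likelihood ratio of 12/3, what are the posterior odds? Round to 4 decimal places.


Posterior odds = prior odds * LR
Prior odds = 1/4 = 0.25
LR = 12/3 = 4.0
Posterior odds = 0.25 * 4.0 = 1.0

1.0


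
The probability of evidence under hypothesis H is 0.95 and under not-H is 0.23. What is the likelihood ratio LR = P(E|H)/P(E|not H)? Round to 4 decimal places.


LR = 0.95 / 0.23
= 4.1304

4.1304


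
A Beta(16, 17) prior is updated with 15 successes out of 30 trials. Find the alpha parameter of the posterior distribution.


In the Beta-Binomial conjugate update:
alpha_post = alpha_prior + successes
= 16 + 15
= 31

31


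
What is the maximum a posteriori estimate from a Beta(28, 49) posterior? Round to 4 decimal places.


The MAP estimate equals the mode of the distribution.
Mode of Beta(a,b) = (a-1)/(a+b-2)
= 27/75
= 0.36

0.36


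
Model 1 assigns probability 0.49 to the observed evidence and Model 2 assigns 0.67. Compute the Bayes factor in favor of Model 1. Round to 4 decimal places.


BF = P(data|M1) / P(data|M2)
= 0.49 / 0.67 = 0.7313

0.7313


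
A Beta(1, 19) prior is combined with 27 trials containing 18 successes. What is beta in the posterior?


In conjugate updating:
beta_posterior = beta_prior + (n - k)
= 19 + (27 - 18)
= 19 + 9 = 28

28


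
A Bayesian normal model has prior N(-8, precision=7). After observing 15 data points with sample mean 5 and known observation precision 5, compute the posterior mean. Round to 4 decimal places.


Posterior mean = (prior_precision * prior_mean + n * data_precision * data_mean) / (prior_precision + n * data_precision)
Numerator = 7*-8 + 15*5*5 = 319
Denominator = 7 + 15*5 = 82
Posterior mean = 3.8902

3.8902


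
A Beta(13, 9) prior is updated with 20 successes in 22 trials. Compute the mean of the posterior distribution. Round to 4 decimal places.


After update: Beta(33, 11)
Mean = 33 / (33 + 11) = 33 / 44
= 0.75

0.75


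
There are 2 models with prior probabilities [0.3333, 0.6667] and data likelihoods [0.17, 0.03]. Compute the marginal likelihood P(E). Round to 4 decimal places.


P(E) = sum over models of P(M_i) * P(E|M_i)
= 0.3333*0.17 + 0.6667*0.03
= 0.0767

0.0767


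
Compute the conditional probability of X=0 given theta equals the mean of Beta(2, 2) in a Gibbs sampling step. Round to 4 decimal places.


Mean of Beta(2, 2) = 0.5
P(X=0 | theta=0.5) = 0.5

0.5


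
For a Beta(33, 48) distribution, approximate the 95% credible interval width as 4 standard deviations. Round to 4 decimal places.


Variance of Beta(a,b) = ab / ((a+b)^2 * (a+b+1))
= 33*48 / ((81)^2 * 82)
= 0.0029
SD = sqrt(0.0029) = 0.0543
Width = 4 * SD = 0.217

0.217


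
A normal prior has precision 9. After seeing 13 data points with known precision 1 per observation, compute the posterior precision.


In the conjugate normal model, precisions add:
tau_posterior = tau_prior + n * tau_data
= 9 + 13*1 = 22

22


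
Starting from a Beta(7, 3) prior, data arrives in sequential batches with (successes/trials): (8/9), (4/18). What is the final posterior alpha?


In sequential Bayesian updating, we sum all successes.
Total successes = 12
Final alpha = 7 + 12 = 19

19


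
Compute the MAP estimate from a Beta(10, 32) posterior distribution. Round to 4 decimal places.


MAP = mode of Beta distribution
= (alpha - 1)/(alpha + beta - 2)
= (10-1)/(10+32-2)
= 9/40 = 0.225

0.225


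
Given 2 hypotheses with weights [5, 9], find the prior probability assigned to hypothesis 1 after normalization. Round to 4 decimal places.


To normalize, divide each weight by the sum of all weights.
Sum = 14
Prior(H1) = 5/14 = 0.3571

0.3571


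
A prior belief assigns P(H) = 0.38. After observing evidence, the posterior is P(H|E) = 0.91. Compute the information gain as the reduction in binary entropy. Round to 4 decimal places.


H(prior) = -0.38*log2(0.38) - 0.62*log2(0.62)
= 0.958
H(post) = -0.91*log2(0.91) - 0.09*log2(0.09)
= 0.4365
IG = 0.958 - 0.4365 = 0.5216

0.5216


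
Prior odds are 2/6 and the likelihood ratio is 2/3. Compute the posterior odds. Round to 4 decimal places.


Posterior odds = prior odds * likelihood ratio
= (2/6) * (2/3)
= 4 / 18
= 0.2222

0.2222


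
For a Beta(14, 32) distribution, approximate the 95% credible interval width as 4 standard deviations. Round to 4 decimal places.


Variance of Beta(a,b) = ab / ((a+b)^2 * (a+b+1))
= 14*32 / ((46)^2 * 47)
= 0.0045
SD = sqrt(0.0045) = 0.0671
Width = 4 * SD = 0.2685

0.2685


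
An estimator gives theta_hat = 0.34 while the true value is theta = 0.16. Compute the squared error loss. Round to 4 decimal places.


The squared error loss is (theta_hat - theta)^2
= (0.34 - 0.16)^2
= (0.18)^2 = 0.0324

0.0324


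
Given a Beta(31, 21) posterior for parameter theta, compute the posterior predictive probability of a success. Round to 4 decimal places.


For a Beta-Bernoulli model, the predictive probability is the mean:
P(success) = 31/(31+21) = 31/52 = 0.5962

0.5962


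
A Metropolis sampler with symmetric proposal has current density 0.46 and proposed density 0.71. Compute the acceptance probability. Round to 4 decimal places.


For symmetric proposals, acceptance = min(1, pi(x*)/pi(x))
= min(1, 0.71/0.46)
= min(1, 1.5435) = 1.0

1.0


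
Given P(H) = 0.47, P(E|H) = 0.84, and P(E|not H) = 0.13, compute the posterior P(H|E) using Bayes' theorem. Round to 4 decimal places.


By Bayes' theorem: P(H|E) = P(E|H)*P(H) / P(E)
P(E) = P(E|H)*P(H) + P(E|not H)*P(not H)
P(E) = 0.84*0.47 + 0.13*0.53 = 0.4637
P(H|E) = 0.84*0.47 / 0.4637 = 0.8514

0.8514


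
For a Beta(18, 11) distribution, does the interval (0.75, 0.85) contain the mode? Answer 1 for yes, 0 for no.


Mode of Beta(a,b) = (a-1)/(a+b-2)
= (18-1)/(18+11-2) = 0.6296
Check: 0.75 <= 0.6296 <= 0.85?
Result: 0

0


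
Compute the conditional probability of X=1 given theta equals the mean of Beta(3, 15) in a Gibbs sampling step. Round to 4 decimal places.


Mean of Beta(3, 15) = 0.1667
P(X=1 | theta=0.1667) = 0.1667

0.1667


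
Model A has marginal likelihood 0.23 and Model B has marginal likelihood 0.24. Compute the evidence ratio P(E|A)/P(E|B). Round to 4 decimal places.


Evidence ratio = P(E|A) / P(E|B)
= 0.23 / 0.24
= 0.9583

0.9583


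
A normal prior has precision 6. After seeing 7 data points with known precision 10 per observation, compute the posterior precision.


In the conjugate normal model, precisions add:
tau_posterior = tau_prior + n * tau_data
= 6 + 7*10 = 76

76


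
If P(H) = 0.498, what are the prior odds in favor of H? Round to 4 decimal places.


Prior odds = P(H) / (1 - P(H))
= 0.498 / 0.502
= 0.992

0.992


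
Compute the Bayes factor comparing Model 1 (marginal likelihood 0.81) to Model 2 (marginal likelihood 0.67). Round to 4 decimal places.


BF12 = marginal likelihood of M1 / marginal likelihood of M2
= 0.81/0.67
= 1.209

1.209


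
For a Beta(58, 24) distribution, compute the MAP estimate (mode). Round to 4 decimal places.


MAP = mode = (a-1)/(a+b-2)
= (58-1)/(58+24-2)
= 57/80 = 0.7125

0.7125


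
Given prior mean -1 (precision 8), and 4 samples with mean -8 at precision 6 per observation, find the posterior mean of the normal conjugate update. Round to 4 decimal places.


The posterior mean is a precision-weighted average of prior and data.
Post. prec. = 8 + 24 = 32
Post. mean = (-8 + -192)/32 = -200/32 = -6.25

-6.25


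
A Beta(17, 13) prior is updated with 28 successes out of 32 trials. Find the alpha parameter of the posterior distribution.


In the Beta-Binomial conjugate update:
alpha_post = alpha_prior + successes
= 17 + 28
= 45

45


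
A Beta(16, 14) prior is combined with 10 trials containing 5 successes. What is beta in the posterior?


In conjugate updating:
beta_posterior = beta_prior + (n - k)
= 14 + (10 - 5)
= 14 + 5 = 19

19


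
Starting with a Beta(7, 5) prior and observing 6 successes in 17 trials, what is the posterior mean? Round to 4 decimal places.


Posterior parameters: alpha = 7 + 6 = 13
beta = 5 + 11 = 16
Posterior mean = alpha / (alpha + beta) = 13 / 29
= 0.4483

0.4483


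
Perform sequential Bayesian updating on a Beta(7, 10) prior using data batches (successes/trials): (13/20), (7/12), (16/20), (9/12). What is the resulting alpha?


Accumulate successes: 45
Posterior alpha = prior alpha + sum of successes
= 7 + 45 = 52

52


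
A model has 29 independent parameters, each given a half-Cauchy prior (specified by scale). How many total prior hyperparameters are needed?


Each half-Cauchy prior needs 1 hyperparameter (scale).
Total = 1 * 29 = 29

29


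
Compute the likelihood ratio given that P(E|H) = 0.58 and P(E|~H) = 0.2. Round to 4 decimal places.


LR = P(E|H) / P(E|~H)
= 0.58 / 0.2 = 2.9

2.9


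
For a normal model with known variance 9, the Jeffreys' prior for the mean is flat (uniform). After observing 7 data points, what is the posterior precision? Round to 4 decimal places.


Jeffreys' prior for normal mean (known variance) is flat.
Prior precision = 0.
Posterior precision = prior_prec + n/sigma^2 = 0 + 7/9
= 0.7778

0.7778


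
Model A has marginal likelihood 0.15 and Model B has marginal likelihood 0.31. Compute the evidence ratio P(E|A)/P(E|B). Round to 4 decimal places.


Evidence ratio = P(E|A) / P(E|B)
= 0.15 / 0.31
= 0.4839

0.4839


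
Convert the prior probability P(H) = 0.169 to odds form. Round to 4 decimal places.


P(not H) = 1 - 0.169 = 0.831
Odds = 0.169 / 0.831 = 0.2034

0.2034


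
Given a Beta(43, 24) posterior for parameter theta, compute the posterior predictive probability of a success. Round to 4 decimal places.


For a Beta-Bernoulli model, the predictive probability is the mean:
P(success) = 43/(43+24) = 43/67 = 0.6418

0.6418


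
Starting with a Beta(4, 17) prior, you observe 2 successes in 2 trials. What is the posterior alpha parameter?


For a Beta-Binomial conjugate model:
Posterior alpha = prior alpha + number of successes
= 4 + 2 = 6

6


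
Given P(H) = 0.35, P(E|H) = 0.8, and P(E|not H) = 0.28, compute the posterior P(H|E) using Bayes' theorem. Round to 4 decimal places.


By Bayes' theorem: P(H|E) = P(E|H)*P(H) / P(E)
P(E) = P(E|H)*P(H) + P(E|not H)*P(not H)
P(E) = 0.8*0.35 + 0.28*0.65 = 0.462
P(H|E) = 0.8*0.35 / 0.462 = 0.6061

0.6061


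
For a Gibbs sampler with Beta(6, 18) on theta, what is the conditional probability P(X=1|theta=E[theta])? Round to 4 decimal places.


E[theta] = 6/(6+18) = 0.25
P(X=1|theta) = theta = 0.25

0.25


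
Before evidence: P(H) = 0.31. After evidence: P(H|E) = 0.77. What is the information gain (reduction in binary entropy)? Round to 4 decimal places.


Prior entropy = 0.8932
Posterior entropy = 0.778
Information gain = 0.8932 - 0.778 = 0.1152

0.1152


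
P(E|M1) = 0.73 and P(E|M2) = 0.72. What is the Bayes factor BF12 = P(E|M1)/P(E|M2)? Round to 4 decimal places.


Bayes factor BF12 = P(E|M1) / P(E|M2)
= 0.73 / 0.72
= 1.0139

1.0139


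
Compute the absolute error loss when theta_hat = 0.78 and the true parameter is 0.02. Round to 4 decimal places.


L = |theta_hat - theta_true|
= |0.78 - 0.02| = 0.76

0.76


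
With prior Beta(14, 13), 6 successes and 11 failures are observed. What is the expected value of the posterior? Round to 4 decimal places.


Posterior = Beta(20, 24)
E[theta] = alpha/(alpha+beta)
= 20/44 = 0.4545

0.4545


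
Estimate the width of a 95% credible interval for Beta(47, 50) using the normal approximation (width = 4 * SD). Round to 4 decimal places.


For Beta(a,b): Var = ab/((a+b)^2(a+b+1))
Var = 0.0025, SD = 0.0505
Approximate 95% CI width = 4 * 0.0505 = 0.2019

0.2019


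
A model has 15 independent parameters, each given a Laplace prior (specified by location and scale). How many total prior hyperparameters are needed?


Each Laplace prior needs 2 hyperparameters (location and scale).
Total = 2 * 15 = 30

30


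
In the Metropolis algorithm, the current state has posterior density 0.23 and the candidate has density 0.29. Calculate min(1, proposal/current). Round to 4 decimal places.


Ratio = 0.29/0.23 = 1.2609
Acceptance probability = min(1, 1.2609)
= 1.0

1.0


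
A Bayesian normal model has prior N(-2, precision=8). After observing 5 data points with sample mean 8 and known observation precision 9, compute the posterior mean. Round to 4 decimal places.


Posterior mean = (prior_precision * prior_mean + n * data_precision * data_mean) / (prior_precision + n * data_precision)
Numerator = 8*-2 + 5*9*8 = 344
Denominator = 8 + 5*9 = 53
Posterior mean = 6.4906

6.4906


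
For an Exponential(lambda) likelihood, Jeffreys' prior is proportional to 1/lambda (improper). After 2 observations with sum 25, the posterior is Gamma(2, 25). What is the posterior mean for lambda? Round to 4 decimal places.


Posterior = Gamma(n, sum_x) = Gamma(2, 25)
Posterior mean = shape/rate = 2/25
= 0.08

0.08


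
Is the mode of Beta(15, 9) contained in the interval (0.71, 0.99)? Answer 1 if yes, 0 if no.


Mode = (a-1)/(a+b-2) = 14/22 = 0.6364
Interval: (0.71, 0.99)
Contains mode? 0

0


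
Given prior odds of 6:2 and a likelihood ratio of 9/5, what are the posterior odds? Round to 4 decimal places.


Posterior odds = prior odds * LR
Prior odds = 6/2 = 3.0
LR = 9/5 = 1.8
Posterior odds = 3.0 * 1.8 = 5.4

5.4


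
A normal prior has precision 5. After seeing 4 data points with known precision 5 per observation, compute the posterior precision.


In the conjugate normal model, precisions add:
tau_posterior = tau_prior + n * tau_data
= 5 + 4*5 = 25

25


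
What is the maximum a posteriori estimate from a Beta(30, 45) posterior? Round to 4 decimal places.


The MAP estimate equals the mode of the distribution.
Mode of Beta(a,b) = (a-1)/(a+b-2)
= 29/73
= 0.3973

0.3973


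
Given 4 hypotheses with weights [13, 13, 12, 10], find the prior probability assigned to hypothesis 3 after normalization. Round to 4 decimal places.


To normalize, divide each weight by the sum of all weights.
Sum = 48
Prior(H3) = 12/48 = 0.25

0.25


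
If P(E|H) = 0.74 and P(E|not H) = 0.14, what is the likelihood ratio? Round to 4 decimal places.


Likelihood ratio = P(E|H) / P(E|not H)
= 0.74 / 0.14
= 5.2857

5.2857


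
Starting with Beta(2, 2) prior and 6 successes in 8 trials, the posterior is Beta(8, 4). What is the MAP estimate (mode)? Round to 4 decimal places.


The mode of Beta(a, b) when a > 1 and b > 1 is (a-1)/(a+b-2)
= (8 - 1) / (8 + 4 - 2)
= 7 / 10
= 0.7

0.7


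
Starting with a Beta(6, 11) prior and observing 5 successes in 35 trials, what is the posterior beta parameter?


Posterior beta = prior beta + failures
Failures = 35 - 5 = 30
beta_post = 11 + 30 = 41

41


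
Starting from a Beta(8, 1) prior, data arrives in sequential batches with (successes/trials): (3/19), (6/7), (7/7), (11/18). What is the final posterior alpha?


In sequential Bayesian updating, we sum all successes.
Total successes = 27
Final alpha = 8 + 27 = 35

35


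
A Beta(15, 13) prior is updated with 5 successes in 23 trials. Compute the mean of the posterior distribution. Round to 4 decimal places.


After update: Beta(20, 31)
Mean = 20 / (20 + 31) = 20 / 51
= 0.3922

0.3922


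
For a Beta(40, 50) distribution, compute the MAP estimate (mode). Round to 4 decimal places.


MAP = mode = (a-1)/(a+b-2)
= (40-1)/(40+50-2)
= 39/88 = 0.4432

0.4432


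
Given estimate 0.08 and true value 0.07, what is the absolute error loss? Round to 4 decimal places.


Absolute error = |estimate - true|
= |0.01| = 0.01

0.01


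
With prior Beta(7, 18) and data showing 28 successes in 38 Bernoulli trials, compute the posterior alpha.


Conjugate update: alpha_posterior = alpha_prior + k
= 7 + 28 = 35

35


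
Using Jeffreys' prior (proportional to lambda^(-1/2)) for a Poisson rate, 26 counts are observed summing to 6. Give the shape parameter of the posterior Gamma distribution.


Conjugate update: Gamma(prior_shape + S, prior_rate + n).
Prior shape = 0.5, prior rate = 0.
Posterior shape = 0.5 + S = 0.5 + 6 = 6.5

6.5


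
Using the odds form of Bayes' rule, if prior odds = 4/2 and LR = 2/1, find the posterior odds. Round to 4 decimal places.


Bayes' rule in odds form: posterior odds = prior odds * LR
= (4 * 2) / (2 * 1)
= 8/2 = 4.0

4.0


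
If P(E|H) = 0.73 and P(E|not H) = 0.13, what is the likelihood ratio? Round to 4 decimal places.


Likelihood ratio = P(E|H) / P(E|not H)
= 0.73 / 0.13
= 5.6154

5.6154


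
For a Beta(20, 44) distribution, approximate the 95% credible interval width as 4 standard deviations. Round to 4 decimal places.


Variance of Beta(a,b) = ab / ((a+b)^2 * (a+b+1))
= 20*44 / ((64)^2 * 65)
= 0.0033
SD = sqrt(0.0033) = 0.0575
Width = 4 * SD = 0.23

0.23


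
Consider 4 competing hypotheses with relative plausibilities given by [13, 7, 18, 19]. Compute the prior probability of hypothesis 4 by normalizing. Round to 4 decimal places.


Sum of weights = 13 + 7 + 18 + 19 = 57
Normalized prior for H4 = 19 / 57
= 0.3333

0.3333


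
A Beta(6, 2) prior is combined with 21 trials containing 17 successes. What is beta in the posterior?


In conjugate updating:
beta_posterior = beta_prior + (n - k)
= 2 + (21 - 17)
= 2 + 4 = 6

6


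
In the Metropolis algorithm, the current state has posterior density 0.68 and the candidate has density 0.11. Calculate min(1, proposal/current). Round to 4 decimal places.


Ratio = 0.11/0.68 = 0.1618
Acceptance probability = min(1, 0.1618)
= 0.1618

0.1618


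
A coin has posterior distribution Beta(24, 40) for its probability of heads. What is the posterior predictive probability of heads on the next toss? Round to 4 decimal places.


Posterior predictive = E[theta] = alpha/(alpha+beta)
= 24/64
= 0.375

0.375


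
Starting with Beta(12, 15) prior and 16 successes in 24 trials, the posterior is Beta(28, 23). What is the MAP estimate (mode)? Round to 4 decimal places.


The mode of Beta(a, b) when a > 1 and b > 1 is (a-1)/(a+b-2)
= (28 - 1) / (28 + 23 - 2)
= 27 / 49
= 0.551

0.551


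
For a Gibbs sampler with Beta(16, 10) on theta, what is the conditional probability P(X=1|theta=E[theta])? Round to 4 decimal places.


E[theta] = 16/(16+10) = 0.6154
P(X=1|theta) = theta = 0.6154

0.6154


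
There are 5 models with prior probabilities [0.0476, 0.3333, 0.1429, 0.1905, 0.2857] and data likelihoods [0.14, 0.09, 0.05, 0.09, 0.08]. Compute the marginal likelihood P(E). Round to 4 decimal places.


P(E) = sum over models of P(M_i) * P(E|M_i)
= 0.0476*0.14 + 0.3333*0.09 + 0.1429*0.05 + 0.1905*0.09 + 0.2857*0.08
= 0.0838

0.0838


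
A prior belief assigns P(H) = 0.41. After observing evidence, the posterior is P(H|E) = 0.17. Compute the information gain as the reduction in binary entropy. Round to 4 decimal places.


H(prior) = -0.41*log2(0.41) - 0.59*log2(0.59)
= 0.9765
H(post) = -0.17*log2(0.17) - 0.83*log2(0.83)
= 0.6577
IG = 0.9765 - 0.6577 = 0.3188

0.3188
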